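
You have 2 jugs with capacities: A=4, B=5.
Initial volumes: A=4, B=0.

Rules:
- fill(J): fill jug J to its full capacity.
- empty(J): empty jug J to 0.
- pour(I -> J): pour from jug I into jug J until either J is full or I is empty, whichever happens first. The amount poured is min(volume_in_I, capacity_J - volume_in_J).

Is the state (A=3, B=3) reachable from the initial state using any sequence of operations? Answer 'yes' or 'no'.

BFS explored all 18 reachable states.
Reachable set includes: (0,0), (0,1), (0,2), (0,3), (0,4), (0,5), (1,0), (1,5), (2,0), (2,5), (3,0), (3,5) ...
Target (A=3, B=3) not in reachable set → no.

Answer: no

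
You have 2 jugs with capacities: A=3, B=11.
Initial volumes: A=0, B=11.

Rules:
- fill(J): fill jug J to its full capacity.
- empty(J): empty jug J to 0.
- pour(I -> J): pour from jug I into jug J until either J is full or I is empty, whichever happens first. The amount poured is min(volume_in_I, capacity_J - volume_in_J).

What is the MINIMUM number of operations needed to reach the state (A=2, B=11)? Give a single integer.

Answer: 8

Derivation:
BFS from (A=0, B=11). One shortest path:
  1. pour(B -> A) -> (A=3 B=8)
  2. empty(A) -> (A=0 B=8)
  3. pour(B -> A) -> (A=3 B=5)
  4. empty(A) -> (A=0 B=5)
  5. pour(B -> A) -> (A=3 B=2)
  6. empty(A) -> (A=0 B=2)
  7. pour(B -> A) -> (A=2 B=0)
  8. fill(B) -> (A=2 B=11)
Reached target in 8 moves.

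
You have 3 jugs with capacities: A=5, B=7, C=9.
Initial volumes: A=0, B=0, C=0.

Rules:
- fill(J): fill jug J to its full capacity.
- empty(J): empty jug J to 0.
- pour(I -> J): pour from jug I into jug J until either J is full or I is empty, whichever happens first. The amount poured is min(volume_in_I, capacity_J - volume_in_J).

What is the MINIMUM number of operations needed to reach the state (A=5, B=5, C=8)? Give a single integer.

Answer: 6

Derivation:
BFS from (A=0, B=0, C=0). One shortest path:
  1. fill(C) -> (A=0 B=0 C=9)
  2. pour(C -> A) -> (A=5 B=0 C=4)
  3. pour(A -> B) -> (A=0 B=5 C=4)
  4. pour(C -> A) -> (A=4 B=5 C=0)
  5. fill(C) -> (A=4 B=5 C=9)
  6. pour(C -> A) -> (A=5 B=5 C=8)
Reached target in 6 moves.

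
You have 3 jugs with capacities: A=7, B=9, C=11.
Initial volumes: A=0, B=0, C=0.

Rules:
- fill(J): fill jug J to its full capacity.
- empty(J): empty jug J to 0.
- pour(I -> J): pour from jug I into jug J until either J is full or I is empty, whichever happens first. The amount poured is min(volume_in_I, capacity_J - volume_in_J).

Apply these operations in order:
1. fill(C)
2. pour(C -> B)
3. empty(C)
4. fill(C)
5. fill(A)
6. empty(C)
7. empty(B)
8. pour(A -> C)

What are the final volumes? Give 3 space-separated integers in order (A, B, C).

Step 1: fill(C) -> (A=0 B=0 C=11)
Step 2: pour(C -> B) -> (A=0 B=9 C=2)
Step 3: empty(C) -> (A=0 B=9 C=0)
Step 4: fill(C) -> (A=0 B=9 C=11)
Step 5: fill(A) -> (A=7 B=9 C=11)
Step 6: empty(C) -> (A=7 B=9 C=0)
Step 7: empty(B) -> (A=7 B=0 C=0)
Step 8: pour(A -> C) -> (A=0 B=0 C=7)

Answer: 0 0 7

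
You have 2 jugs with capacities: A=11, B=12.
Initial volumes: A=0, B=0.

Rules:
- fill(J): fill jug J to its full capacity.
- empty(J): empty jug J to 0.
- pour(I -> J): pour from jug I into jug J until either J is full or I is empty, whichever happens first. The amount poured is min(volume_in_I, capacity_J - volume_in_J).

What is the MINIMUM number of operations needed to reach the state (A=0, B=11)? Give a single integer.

Answer: 2

Derivation:
BFS from (A=0, B=0). One shortest path:
  1. fill(A) -> (A=11 B=0)
  2. pour(A -> B) -> (A=0 B=11)
Reached target in 2 moves.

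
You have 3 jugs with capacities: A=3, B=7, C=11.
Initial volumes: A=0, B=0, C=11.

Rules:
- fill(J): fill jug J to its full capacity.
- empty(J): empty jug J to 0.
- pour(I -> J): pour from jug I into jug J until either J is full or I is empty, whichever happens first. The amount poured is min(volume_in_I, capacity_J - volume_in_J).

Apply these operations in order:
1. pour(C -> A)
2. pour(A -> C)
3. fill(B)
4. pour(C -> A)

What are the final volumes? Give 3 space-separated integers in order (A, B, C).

Answer: 3 7 8

Derivation:
Step 1: pour(C -> A) -> (A=3 B=0 C=8)
Step 2: pour(A -> C) -> (A=0 B=0 C=11)
Step 3: fill(B) -> (A=0 B=7 C=11)
Step 4: pour(C -> A) -> (A=3 B=7 C=8)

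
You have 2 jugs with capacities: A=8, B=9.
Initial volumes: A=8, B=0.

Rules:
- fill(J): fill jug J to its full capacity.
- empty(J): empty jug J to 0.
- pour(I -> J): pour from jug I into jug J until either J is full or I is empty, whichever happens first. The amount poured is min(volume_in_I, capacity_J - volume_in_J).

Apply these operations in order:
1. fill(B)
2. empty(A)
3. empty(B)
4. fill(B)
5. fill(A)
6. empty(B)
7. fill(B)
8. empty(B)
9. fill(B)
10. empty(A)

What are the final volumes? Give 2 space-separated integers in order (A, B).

Step 1: fill(B) -> (A=8 B=9)
Step 2: empty(A) -> (A=0 B=9)
Step 3: empty(B) -> (A=0 B=0)
Step 4: fill(B) -> (A=0 B=9)
Step 5: fill(A) -> (A=8 B=9)
Step 6: empty(B) -> (A=8 B=0)
Step 7: fill(B) -> (A=8 B=9)
Step 8: empty(B) -> (A=8 B=0)
Step 9: fill(B) -> (A=8 B=9)
Step 10: empty(A) -> (A=0 B=9)

Answer: 0 9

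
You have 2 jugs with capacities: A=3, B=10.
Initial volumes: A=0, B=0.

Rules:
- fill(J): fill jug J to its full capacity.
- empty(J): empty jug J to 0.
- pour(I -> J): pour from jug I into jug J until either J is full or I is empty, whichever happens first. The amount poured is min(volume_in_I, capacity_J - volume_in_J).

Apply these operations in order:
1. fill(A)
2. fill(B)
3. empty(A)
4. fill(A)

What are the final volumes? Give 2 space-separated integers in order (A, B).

Answer: 3 10

Derivation:
Step 1: fill(A) -> (A=3 B=0)
Step 2: fill(B) -> (A=3 B=10)
Step 3: empty(A) -> (A=0 B=10)
Step 4: fill(A) -> (A=3 B=10)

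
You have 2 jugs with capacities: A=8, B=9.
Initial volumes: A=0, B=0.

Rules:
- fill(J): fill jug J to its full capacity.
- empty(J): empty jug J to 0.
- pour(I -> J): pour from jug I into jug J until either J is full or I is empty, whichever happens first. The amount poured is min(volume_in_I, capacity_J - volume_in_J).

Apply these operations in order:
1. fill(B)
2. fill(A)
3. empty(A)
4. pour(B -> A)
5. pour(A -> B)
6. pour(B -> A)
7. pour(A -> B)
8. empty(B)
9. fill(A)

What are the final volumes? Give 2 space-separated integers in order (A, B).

Step 1: fill(B) -> (A=0 B=9)
Step 2: fill(A) -> (A=8 B=9)
Step 3: empty(A) -> (A=0 B=9)
Step 4: pour(B -> A) -> (A=8 B=1)
Step 5: pour(A -> B) -> (A=0 B=9)
Step 6: pour(B -> A) -> (A=8 B=1)
Step 7: pour(A -> B) -> (A=0 B=9)
Step 8: empty(B) -> (A=0 B=0)
Step 9: fill(A) -> (A=8 B=0)

Answer: 8 0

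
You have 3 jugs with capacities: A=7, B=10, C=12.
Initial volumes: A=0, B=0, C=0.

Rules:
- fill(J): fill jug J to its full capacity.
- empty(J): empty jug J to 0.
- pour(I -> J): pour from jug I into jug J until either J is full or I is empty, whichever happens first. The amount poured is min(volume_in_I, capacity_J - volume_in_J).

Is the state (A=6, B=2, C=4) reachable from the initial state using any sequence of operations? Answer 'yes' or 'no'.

BFS explored all 550 reachable states.
Reachable set includes: (0,0,0), (0,0,1), (0,0,2), (0,0,3), (0,0,4), (0,0,5), (0,0,6), (0,0,7), (0,0,8), (0,0,9), (0,0,10), (0,0,11) ...
Target (A=6, B=2, C=4) not in reachable set → no.

Answer: no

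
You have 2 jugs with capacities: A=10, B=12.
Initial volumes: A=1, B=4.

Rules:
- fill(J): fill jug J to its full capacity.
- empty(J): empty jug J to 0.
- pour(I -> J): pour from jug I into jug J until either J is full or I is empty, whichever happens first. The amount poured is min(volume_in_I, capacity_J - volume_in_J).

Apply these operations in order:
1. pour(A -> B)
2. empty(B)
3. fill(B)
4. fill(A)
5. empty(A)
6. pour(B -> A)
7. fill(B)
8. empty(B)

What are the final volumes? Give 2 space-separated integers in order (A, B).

Answer: 10 0

Derivation:
Step 1: pour(A -> B) -> (A=0 B=5)
Step 2: empty(B) -> (A=0 B=0)
Step 3: fill(B) -> (A=0 B=12)
Step 4: fill(A) -> (A=10 B=12)
Step 5: empty(A) -> (A=0 B=12)
Step 6: pour(B -> A) -> (A=10 B=2)
Step 7: fill(B) -> (A=10 B=12)
Step 8: empty(B) -> (A=10 B=0)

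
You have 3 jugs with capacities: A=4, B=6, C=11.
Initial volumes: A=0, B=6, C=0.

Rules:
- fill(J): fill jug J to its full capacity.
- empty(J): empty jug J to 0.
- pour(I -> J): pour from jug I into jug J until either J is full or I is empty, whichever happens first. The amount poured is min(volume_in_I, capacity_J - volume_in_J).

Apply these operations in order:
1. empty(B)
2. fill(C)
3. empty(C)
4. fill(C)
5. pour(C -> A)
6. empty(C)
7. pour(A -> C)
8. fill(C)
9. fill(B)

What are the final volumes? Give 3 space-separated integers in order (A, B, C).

Step 1: empty(B) -> (A=0 B=0 C=0)
Step 2: fill(C) -> (A=0 B=0 C=11)
Step 3: empty(C) -> (A=0 B=0 C=0)
Step 4: fill(C) -> (A=0 B=0 C=11)
Step 5: pour(C -> A) -> (A=4 B=0 C=7)
Step 6: empty(C) -> (A=4 B=0 C=0)
Step 7: pour(A -> C) -> (A=0 B=0 C=4)
Step 8: fill(C) -> (A=0 B=0 C=11)
Step 9: fill(B) -> (A=0 B=6 C=11)

Answer: 0 6 11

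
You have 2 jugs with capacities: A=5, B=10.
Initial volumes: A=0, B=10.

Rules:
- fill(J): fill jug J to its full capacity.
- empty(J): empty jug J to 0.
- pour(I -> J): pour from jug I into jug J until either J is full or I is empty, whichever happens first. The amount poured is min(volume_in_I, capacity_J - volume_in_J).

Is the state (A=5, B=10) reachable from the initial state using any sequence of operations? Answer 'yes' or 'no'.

BFS from (A=0, B=10):
  1. fill(A) -> (A=5 B=10)
Target reached → yes.

Answer: yes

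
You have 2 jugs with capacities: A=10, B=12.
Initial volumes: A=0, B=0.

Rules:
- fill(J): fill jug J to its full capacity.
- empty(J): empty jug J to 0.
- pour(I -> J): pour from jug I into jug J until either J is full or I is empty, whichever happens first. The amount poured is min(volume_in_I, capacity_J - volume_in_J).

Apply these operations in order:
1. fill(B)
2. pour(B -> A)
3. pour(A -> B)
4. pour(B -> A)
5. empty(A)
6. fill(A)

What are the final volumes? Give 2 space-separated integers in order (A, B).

Answer: 10 2

Derivation:
Step 1: fill(B) -> (A=0 B=12)
Step 2: pour(B -> A) -> (A=10 B=2)
Step 3: pour(A -> B) -> (A=0 B=12)
Step 4: pour(B -> A) -> (A=10 B=2)
Step 5: empty(A) -> (A=0 B=2)
Step 6: fill(A) -> (A=10 B=2)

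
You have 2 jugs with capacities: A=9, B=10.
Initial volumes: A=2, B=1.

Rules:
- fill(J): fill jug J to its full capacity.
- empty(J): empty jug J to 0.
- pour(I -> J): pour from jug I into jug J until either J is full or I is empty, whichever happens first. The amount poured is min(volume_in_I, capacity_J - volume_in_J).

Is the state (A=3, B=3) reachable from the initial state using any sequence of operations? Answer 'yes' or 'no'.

Answer: no

Derivation:
BFS explored all 39 reachable states.
Reachable set includes: (0,0), (0,1), (0,2), (0,3), (0,4), (0,5), (0,6), (0,7), (0,8), (0,9), (0,10), (1,0) ...
Target (A=3, B=3) not in reachable set → no.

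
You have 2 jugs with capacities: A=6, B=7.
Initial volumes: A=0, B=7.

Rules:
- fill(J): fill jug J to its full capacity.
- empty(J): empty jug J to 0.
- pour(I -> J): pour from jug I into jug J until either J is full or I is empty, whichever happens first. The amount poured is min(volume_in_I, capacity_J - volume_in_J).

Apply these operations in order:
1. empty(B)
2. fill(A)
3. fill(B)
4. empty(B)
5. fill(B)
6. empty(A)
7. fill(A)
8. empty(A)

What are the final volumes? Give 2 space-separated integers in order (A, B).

Step 1: empty(B) -> (A=0 B=0)
Step 2: fill(A) -> (A=6 B=0)
Step 3: fill(B) -> (A=6 B=7)
Step 4: empty(B) -> (A=6 B=0)
Step 5: fill(B) -> (A=6 B=7)
Step 6: empty(A) -> (A=0 B=7)
Step 7: fill(A) -> (A=6 B=7)
Step 8: empty(A) -> (A=0 B=7)

Answer: 0 7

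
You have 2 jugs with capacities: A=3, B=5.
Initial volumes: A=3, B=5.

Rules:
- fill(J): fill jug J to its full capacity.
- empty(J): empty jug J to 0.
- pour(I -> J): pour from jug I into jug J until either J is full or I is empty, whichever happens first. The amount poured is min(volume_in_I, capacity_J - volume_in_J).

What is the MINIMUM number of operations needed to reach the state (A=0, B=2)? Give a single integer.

Answer: 3

Derivation:
BFS from (A=3, B=5). One shortest path:
  1. empty(A) -> (A=0 B=5)
  2. pour(B -> A) -> (A=3 B=2)
  3. empty(A) -> (A=0 B=2)
Reached target in 3 moves.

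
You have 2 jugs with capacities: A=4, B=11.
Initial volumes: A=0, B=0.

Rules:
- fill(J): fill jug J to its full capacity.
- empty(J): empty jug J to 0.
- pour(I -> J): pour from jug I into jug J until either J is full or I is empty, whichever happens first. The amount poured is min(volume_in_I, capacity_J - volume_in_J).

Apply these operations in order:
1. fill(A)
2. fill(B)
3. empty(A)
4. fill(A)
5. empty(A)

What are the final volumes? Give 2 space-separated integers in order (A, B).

Step 1: fill(A) -> (A=4 B=0)
Step 2: fill(B) -> (A=4 B=11)
Step 3: empty(A) -> (A=0 B=11)
Step 4: fill(A) -> (A=4 B=11)
Step 5: empty(A) -> (A=0 B=11)

Answer: 0 11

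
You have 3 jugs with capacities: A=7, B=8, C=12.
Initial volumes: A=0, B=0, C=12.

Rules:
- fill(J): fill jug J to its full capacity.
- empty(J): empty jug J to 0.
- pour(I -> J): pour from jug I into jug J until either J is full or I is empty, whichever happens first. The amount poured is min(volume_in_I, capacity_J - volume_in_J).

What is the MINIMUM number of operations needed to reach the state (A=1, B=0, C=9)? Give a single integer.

Answer: 8

Derivation:
BFS from (A=0, B=0, C=12). One shortest path:
  1. pour(C -> A) -> (A=7 B=0 C=5)
  2. empty(A) -> (A=0 B=0 C=5)
  3. pour(C -> B) -> (A=0 B=5 C=0)
  4. fill(C) -> (A=0 B=5 C=12)
  5. pour(C -> B) -> (A=0 B=8 C=9)
  6. pour(B -> A) -> (A=7 B=1 C=9)
  7. empty(A) -> (A=0 B=1 C=9)
  8. pour(B -> A) -> (A=1 B=0 C=9)
Reached target in 8 moves.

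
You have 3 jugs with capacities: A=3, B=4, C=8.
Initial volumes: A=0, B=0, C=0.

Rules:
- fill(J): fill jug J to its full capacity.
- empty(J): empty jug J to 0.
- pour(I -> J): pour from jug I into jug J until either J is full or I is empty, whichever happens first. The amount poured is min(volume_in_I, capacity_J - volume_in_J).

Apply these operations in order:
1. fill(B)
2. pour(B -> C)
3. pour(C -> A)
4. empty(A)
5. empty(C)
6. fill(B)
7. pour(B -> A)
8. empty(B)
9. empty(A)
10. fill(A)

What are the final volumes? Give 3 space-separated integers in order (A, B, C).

Step 1: fill(B) -> (A=0 B=4 C=0)
Step 2: pour(B -> C) -> (A=0 B=0 C=4)
Step 3: pour(C -> A) -> (A=3 B=0 C=1)
Step 4: empty(A) -> (A=0 B=0 C=1)
Step 5: empty(C) -> (A=0 B=0 C=0)
Step 6: fill(B) -> (A=0 B=4 C=0)
Step 7: pour(B -> A) -> (A=3 B=1 C=0)
Step 8: empty(B) -> (A=3 B=0 C=0)
Step 9: empty(A) -> (A=0 B=0 C=0)
Step 10: fill(A) -> (A=3 B=0 C=0)

Answer: 3 0 0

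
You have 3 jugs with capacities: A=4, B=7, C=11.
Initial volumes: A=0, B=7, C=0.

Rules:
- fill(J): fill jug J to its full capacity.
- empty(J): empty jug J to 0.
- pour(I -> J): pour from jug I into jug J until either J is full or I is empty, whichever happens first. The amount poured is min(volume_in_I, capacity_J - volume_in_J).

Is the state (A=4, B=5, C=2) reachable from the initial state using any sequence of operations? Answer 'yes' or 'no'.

BFS from (A=0, B=7, C=0):
  1. fill(A) -> (A=4 B=7 C=0)
  2. pour(B -> C) -> (A=4 B=0 C=7)
  3. pour(A -> B) -> (A=0 B=4 C=7)
  4. pour(C -> A) -> (A=4 B=4 C=3)
  5. pour(A -> B) -> (A=1 B=7 C=3)
  6. pour(B -> C) -> (A=1 B=0 C=10)
  7. pour(A -> B) -> (A=0 B=1 C=10)
  8. pour(C -> A) -> (A=4 B=1 C=6)
  9. pour(A -> B) -> (A=0 B=5 C=6)
  10. pour(C -> A) -> (A=4 B=5 C=2)
Target reached → yes.

Answer: yes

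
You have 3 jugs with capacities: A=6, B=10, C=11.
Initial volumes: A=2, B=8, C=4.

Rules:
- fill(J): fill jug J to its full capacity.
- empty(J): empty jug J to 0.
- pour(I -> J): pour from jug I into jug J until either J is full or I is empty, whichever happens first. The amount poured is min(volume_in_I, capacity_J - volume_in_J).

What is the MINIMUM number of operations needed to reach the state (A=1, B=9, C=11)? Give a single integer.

BFS from (A=2, B=8, C=4). One shortest path:
  1. pour(A -> C) -> (A=0 B=8 C=6)
  2. fill(A) -> (A=6 B=8 C=6)
  3. pour(A -> C) -> (A=1 B=8 C=11)
  4. pour(C -> B) -> (A=1 B=10 C=9)
  5. empty(B) -> (A=1 B=0 C=9)
  6. pour(C -> B) -> (A=1 B=9 C=0)
  7. fill(C) -> (A=1 B=9 C=11)
Reached target in 7 moves.

Answer: 7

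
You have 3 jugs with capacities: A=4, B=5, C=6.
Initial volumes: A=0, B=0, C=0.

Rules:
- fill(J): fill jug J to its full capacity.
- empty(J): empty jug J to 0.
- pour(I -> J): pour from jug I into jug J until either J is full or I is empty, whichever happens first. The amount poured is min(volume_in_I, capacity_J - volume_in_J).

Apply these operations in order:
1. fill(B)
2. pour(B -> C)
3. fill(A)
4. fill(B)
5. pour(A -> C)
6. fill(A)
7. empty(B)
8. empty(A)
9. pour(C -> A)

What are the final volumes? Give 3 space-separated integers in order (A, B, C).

Answer: 4 0 2

Derivation:
Step 1: fill(B) -> (A=0 B=5 C=0)
Step 2: pour(B -> C) -> (A=0 B=0 C=5)
Step 3: fill(A) -> (A=4 B=0 C=5)
Step 4: fill(B) -> (A=4 B=5 C=5)
Step 5: pour(A -> C) -> (A=3 B=5 C=6)
Step 6: fill(A) -> (A=4 B=5 C=6)
Step 7: empty(B) -> (A=4 B=0 C=6)
Step 8: empty(A) -> (A=0 B=0 C=6)
Step 9: pour(C -> A) -> (A=4 B=0 C=2)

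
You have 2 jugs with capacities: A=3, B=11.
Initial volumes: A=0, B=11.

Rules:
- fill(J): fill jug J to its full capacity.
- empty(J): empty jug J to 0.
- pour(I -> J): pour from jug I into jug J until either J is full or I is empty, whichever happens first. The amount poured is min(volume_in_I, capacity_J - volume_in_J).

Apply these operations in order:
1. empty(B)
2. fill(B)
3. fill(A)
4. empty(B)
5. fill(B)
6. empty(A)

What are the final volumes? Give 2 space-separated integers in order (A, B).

Step 1: empty(B) -> (A=0 B=0)
Step 2: fill(B) -> (A=0 B=11)
Step 3: fill(A) -> (A=3 B=11)
Step 4: empty(B) -> (A=3 B=0)
Step 5: fill(B) -> (A=3 B=11)
Step 6: empty(A) -> (A=0 B=11)

Answer: 0 11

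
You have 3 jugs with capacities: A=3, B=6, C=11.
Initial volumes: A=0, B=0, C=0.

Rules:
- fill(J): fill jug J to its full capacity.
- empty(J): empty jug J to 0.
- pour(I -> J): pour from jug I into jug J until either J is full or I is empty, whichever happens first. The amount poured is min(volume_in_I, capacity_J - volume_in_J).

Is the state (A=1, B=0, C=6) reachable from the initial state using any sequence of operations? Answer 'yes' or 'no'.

Answer: yes

Derivation:
BFS from (A=0, B=0, C=0):
  1. fill(B) -> (A=0 B=6 C=0)
  2. pour(B -> C) -> (A=0 B=0 C=6)
  3. fill(B) -> (A=0 B=6 C=6)
  4. pour(B -> C) -> (A=0 B=1 C=11)
  5. empty(C) -> (A=0 B=1 C=0)
  6. pour(B -> A) -> (A=1 B=0 C=0)
  7. fill(B) -> (A=1 B=6 C=0)
  8. pour(B -> C) -> (A=1 B=0 C=6)
Target reached → yes.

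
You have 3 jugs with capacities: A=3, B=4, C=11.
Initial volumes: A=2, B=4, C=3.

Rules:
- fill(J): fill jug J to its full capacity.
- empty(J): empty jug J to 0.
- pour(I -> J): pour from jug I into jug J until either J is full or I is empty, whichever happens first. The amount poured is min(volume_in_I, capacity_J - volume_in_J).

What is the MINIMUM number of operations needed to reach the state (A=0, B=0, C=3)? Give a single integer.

Answer: 2

Derivation:
BFS from (A=2, B=4, C=3). One shortest path:
  1. empty(A) -> (A=0 B=4 C=3)
  2. empty(B) -> (A=0 B=0 C=3)
Reached target in 2 moves.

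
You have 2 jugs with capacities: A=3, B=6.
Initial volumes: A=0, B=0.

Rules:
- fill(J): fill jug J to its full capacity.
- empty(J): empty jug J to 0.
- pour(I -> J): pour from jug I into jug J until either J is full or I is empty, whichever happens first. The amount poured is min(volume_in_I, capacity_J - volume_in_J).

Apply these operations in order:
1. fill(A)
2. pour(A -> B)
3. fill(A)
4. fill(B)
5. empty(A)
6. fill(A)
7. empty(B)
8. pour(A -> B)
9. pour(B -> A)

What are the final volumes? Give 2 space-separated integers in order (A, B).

Step 1: fill(A) -> (A=3 B=0)
Step 2: pour(A -> B) -> (A=0 B=3)
Step 3: fill(A) -> (A=3 B=3)
Step 4: fill(B) -> (A=3 B=6)
Step 5: empty(A) -> (A=0 B=6)
Step 6: fill(A) -> (A=3 B=6)
Step 7: empty(B) -> (A=3 B=0)
Step 8: pour(A -> B) -> (A=0 B=3)
Step 9: pour(B -> A) -> (A=3 B=0)

Answer: 3 0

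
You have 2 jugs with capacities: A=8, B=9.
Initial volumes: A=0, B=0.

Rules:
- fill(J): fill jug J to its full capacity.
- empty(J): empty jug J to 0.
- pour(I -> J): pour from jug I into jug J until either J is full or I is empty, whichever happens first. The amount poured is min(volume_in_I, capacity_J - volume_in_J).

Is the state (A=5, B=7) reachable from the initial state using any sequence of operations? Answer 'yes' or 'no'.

BFS explored all 34 reachable states.
Reachable set includes: (0,0), (0,1), (0,2), (0,3), (0,4), (0,5), (0,6), (0,7), (0,8), (0,9), (1,0), (1,9) ...
Target (A=5, B=7) not in reachable set → no.

Answer: no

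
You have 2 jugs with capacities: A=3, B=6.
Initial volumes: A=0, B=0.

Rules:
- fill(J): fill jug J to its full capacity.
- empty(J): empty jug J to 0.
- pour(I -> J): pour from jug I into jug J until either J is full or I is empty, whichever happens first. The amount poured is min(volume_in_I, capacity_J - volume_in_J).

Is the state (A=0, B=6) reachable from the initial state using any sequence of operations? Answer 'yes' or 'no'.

Answer: yes

Derivation:
BFS from (A=0, B=0):
  1. fill(B) -> (A=0 B=6)
Target reached → yes.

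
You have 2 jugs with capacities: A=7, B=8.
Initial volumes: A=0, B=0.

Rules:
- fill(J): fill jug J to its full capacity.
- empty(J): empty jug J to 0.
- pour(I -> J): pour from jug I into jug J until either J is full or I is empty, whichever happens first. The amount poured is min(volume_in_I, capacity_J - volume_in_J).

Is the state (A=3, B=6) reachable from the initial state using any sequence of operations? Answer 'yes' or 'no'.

Answer: no

Derivation:
BFS explored all 30 reachable states.
Reachable set includes: (0,0), (0,1), (0,2), (0,3), (0,4), (0,5), (0,6), (0,7), (0,8), (1,0), (1,8), (2,0) ...
Target (A=3, B=6) not in reachable set → no.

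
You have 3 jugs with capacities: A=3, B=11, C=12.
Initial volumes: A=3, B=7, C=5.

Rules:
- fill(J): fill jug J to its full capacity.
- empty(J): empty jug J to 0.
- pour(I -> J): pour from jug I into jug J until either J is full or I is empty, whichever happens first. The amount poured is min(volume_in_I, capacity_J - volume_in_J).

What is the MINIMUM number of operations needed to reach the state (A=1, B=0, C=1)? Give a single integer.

Answer: 7

Derivation:
BFS from (A=3, B=7, C=5). One shortest path:
  1. empty(A) -> (A=0 B=7 C=5)
  2. pour(C -> B) -> (A=0 B=11 C=1)
  3. empty(B) -> (A=0 B=0 C=1)
  4. pour(C -> A) -> (A=1 B=0 C=0)
  5. fill(C) -> (A=1 B=0 C=12)
  6. pour(C -> B) -> (A=1 B=11 C=1)
  7. empty(B) -> (A=1 B=0 C=1)
Reached target in 7 moves.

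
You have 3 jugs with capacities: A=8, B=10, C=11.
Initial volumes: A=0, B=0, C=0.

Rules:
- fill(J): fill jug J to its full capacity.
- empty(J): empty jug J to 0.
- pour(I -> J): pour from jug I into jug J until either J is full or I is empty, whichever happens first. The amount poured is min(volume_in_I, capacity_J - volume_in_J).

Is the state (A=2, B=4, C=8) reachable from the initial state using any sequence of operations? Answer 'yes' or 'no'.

Answer: no

Derivation:
BFS explored all 558 reachable states.
Reachable set includes: (0,0,0), (0,0,1), (0,0,2), (0,0,3), (0,0,4), (0,0,5), (0,0,6), (0,0,7), (0,0,8), (0,0,9), (0,0,10), (0,0,11) ...
Target (A=2, B=4, C=8) not in reachable set → no.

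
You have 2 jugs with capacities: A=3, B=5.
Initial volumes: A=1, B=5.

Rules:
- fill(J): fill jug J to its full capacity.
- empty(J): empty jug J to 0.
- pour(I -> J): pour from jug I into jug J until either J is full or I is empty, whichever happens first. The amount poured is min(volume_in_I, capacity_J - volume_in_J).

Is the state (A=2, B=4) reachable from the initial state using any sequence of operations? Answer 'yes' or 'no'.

Answer: no

Derivation:
BFS explored all 16 reachable states.
Reachable set includes: (0,0), (0,1), (0,2), (0,3), (0,4), (0,5), (1,0), (1,5), (2,0), (2,5), (3,0), (3,1) ...
Target (A=2, B=4) not in reachable set → no.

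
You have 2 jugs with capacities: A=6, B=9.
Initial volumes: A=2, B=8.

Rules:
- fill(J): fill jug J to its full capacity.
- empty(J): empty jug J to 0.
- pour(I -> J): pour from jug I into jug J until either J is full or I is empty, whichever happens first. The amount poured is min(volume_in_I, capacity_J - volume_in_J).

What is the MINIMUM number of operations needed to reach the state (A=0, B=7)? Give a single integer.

Answer: 5

Derivation:
BFS from (A=2, B=8). One shortest path:
  1. pour(A -> B) -> (A=1 B=9)
  2. empty(B) -> (A=1 B=0)
  3. pour(A -> B) -> (A=0 B=1)
  4. fill(A) -> (A=6 B=1)
  5. pour(A -> B) -> (A=0 B=7)
Reached target in 5 moves.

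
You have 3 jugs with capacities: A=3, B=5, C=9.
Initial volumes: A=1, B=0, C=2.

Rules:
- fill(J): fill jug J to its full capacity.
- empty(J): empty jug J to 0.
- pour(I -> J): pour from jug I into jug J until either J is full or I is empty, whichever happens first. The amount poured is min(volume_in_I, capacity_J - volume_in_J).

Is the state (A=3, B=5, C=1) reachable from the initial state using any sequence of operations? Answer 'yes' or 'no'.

BFS from (A=1, B=0, C=2):
  1. empty(A) -> (A=0 B=0 C=2)
  2. fill(C) -> (A=0 B=0 C=9)
  3. pour(C -> A) -> (A=3 B=0 C=6)
  4. pour(C -> B) -> (A=3 B=5 C=1)
Target reached → yes.

Answer: yes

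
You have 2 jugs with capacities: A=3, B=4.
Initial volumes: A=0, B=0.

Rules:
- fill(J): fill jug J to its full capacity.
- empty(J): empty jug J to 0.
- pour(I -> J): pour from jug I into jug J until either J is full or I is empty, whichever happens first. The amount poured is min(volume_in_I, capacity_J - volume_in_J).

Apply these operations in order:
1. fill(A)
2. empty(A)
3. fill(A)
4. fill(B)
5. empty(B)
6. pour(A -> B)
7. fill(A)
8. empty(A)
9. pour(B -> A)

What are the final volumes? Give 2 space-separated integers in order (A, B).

Answer: 3 0

Derivation:
Step 1: fill(A) -> (A=3 B=0)
Step 2: empty(A) -> (A=0 B=0)
Step 3: fill(A) -> (A=3 B=0)
Step 4: fill(B) -> (A=3 B=4)
Step 5: empty(B) -> (A=3 B=0)
Step 6: pour(A -> B) -> (A=0 B=3)
Step 7: fill(A) -> (A=3 B=3)
Step 8: empty(A) -> (A=0 B=3)
Step 9: pour(B -> A) -> (A=3 B=0)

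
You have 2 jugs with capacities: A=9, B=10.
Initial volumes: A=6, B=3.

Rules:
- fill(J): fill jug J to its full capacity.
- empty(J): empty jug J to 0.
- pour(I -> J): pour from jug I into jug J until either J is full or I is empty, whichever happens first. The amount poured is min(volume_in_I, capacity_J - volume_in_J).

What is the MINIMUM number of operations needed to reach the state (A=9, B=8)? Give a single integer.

Answer: 6

Derivation:
BFS from (A=6, B=3). One shortest path:
  1. fill(B) -> (A=6 B=10)
  2. pour(B -> A) -> (A=9 B=7)
  3. empty(A) -> (A=0 B=7)
  4. pour(B -> A) -> (A=7 B=0)
  5. fill(B) -> (A=7 B=10)
  6. pour(B -> A) -> (A=9 B=8)
Reached target in 6 moves.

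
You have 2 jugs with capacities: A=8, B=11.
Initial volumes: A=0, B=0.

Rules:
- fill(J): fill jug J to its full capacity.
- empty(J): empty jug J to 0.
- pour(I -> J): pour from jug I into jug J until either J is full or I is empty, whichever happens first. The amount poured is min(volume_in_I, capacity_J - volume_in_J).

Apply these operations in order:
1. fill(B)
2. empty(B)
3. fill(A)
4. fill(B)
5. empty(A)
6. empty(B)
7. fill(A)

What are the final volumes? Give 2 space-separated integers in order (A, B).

Answer: 8 0

Derivation:
Step 1: fill(B) -> (A=0 B=11)
Step 2: empty(B) -> (A=0 B=0)
Step 3: fill(A) -> (A=8 B=0)
Step 4: fill(B) -> (A=8 B=11)
Step 5: empty(A) -> (A=0 B=11)
Step 6: empty(B) -> (A=0 B=0)
Step 7: fill(A) -> (A=8 B=0)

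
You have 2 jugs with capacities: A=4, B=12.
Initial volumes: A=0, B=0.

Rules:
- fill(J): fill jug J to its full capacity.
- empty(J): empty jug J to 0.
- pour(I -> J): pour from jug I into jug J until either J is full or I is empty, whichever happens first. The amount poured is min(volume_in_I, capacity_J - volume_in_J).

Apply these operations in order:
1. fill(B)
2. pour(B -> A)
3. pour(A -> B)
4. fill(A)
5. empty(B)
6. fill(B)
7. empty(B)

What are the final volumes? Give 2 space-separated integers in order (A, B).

Answer: 4 0

Derivation:
Step 1: fill(B) -> (A=0 B=12)
Step 2: pour(B -> A) -> (A=4 B=8)
Step 3: pour(A -> B) -> (A=0 B=12)
Step 4: fill(A) -> (A=4 B=12)
Step 5: empty(B) -> (A=4 B=0)
Step 6: fill(B) -> (A=4 B=12)
Step 7: empty(B) -> (A=4 B=0)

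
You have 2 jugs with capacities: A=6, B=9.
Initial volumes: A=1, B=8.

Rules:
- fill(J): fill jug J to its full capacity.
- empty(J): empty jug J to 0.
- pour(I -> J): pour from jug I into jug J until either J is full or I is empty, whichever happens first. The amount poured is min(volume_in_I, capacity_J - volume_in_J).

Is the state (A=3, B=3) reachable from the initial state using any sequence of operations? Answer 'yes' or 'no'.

Answer: no

Derivation:
BFS explored all 31 reachable states.
Reachable set includes: (0,0), (0,1), (0,2), (0,3), (0,4), (0,5), (0,6), (0,7), (0,8), (0,9), (1,0), (1,8) ...
Target (A=3, B=3) not in reachable set → no.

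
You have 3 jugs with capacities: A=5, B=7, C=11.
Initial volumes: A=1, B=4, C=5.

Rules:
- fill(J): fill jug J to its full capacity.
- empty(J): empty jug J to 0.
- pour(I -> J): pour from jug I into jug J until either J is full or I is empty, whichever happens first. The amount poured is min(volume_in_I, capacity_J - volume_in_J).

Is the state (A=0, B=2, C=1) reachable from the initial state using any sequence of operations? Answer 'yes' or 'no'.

BFS from (A=1, B=4, C=5):
  1. pour(C -> A) -> (A=5 B=4 C=1)
  2. pour(A -> B) -> (A=2 B=7 C=1)
  3. empty(B) -> (A=2 B=0 C=1)
  4. pour(A -> B) -> (A=0 B=2 C=1)
Target reached → yes.

Answer: yes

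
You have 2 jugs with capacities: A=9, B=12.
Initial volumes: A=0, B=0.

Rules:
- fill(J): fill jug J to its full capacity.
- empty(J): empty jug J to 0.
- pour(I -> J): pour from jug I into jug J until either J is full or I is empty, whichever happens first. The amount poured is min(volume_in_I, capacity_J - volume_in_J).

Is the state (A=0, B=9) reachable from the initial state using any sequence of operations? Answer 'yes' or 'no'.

BFS from (A=0, B=0):
  1. fill(A) -> (A=9 B=0)
  2. pour(A -> B) -> (A=0 B=9)
Target reached → yes.

Answer: yes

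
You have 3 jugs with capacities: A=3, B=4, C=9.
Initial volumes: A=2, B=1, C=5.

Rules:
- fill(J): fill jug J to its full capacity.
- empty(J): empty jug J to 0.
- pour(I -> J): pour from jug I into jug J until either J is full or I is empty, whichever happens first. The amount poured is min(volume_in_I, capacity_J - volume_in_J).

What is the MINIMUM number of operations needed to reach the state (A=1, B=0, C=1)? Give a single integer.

Answer: 4

Derivation:
BFS from (A=2, B=1, C=5). One shortest path:
  1. empty(A) -> (A=0 B=1 C=5)
  2. pour(B -> A) -> (A=1 B=0 C=5)
  3. pour(C -> B) -> (A=1 B=4 C=1)
  4. empty(B) -> (A=1 B=0 C=1)
Reached target in 4 moves.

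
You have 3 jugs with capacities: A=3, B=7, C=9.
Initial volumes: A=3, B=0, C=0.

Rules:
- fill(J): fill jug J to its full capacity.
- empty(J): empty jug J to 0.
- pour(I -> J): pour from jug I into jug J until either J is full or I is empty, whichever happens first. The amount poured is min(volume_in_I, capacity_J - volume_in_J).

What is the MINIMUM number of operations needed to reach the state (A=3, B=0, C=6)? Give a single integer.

BFS from (A=3, B=0, C=0). One shortest path:
  1. empty(A) -> (A=0 B=0 C=0)
  2. fill(C) -> (A=0 B=0 C=9)
  3. pour(C -> A) -> (A=3 B=0 C=6)
Reached target in 3 moves.

Answer: 3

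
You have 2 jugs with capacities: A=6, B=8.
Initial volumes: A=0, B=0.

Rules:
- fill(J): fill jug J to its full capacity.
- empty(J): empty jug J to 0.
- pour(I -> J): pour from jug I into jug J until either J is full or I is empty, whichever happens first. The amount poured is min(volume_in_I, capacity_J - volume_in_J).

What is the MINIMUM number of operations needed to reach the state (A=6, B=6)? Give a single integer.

BFS from (A=0, B=0). One shortest path:
  1. fill(A) -> (A=6 B=0)
  2. pour(A -> B) -> (A=0 B=6)
  3. fill(A) -> (A=6 B=6)
Reached target in 3 moves.

Answer: 3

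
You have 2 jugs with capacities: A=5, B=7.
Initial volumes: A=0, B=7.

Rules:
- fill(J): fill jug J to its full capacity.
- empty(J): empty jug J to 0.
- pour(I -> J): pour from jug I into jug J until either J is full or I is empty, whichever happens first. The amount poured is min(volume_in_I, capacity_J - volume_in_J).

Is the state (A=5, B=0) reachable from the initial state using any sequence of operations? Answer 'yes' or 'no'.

Answer: yes

Derivation:
BFS from (A=0, B=7):
  1. fill(A) -> (A=5 B=7)
  2. empty(B) -> (A=5 B=0)
Target reached → yes.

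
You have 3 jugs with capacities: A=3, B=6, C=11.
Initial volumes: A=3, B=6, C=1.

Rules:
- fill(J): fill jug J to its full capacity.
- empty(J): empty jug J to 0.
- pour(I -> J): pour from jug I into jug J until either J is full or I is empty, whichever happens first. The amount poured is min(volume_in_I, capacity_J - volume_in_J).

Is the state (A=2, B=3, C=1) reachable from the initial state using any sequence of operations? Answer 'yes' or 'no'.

BFS explored all 236 reachable states.
Reachable set includes: (0,0,0), (0,0,1), (0,0,2), (0,0,3), (0,0,4), (0,0,5), (0,0,6), (0,0,7), (0,0,8), (0,0,9), (0,0,10), (0,0,11) ...
Target (A=2, B=3, C=1) not in reachable set → no.

Answer: no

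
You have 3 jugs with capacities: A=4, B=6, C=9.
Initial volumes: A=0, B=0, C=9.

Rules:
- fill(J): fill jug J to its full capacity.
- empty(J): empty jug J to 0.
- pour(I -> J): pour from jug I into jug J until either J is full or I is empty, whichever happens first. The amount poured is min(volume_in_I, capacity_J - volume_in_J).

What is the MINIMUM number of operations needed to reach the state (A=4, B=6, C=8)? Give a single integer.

BFS from (A=0, B=0, C=9). One shortest path:
  1. pour(C -> A) -> (A=4 B=0 C=5)
  2. pour(C -> B) -> (A=4 B=5 C=0)
  3. fill(C) -> (A=4 B=5 C=9)
  4. pour(C -> B) -> (A=4 B=6 C=8)
Reached target in 4 moves.

Answer: 4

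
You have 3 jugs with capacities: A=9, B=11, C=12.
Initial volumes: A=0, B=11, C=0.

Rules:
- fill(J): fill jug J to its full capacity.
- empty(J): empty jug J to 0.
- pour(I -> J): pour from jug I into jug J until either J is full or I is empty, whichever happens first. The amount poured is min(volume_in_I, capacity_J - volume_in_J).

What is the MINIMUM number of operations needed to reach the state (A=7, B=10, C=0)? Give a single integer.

Answer: 7

Derivation:
BFS from (A=0, B=11, C=0). One shortest path:
  1. fill(A) -> (A=9 B=11 C=0)
  2. pour(B -> C) -> (A=9 B=0 C=11)
  3. pour(A -> B) -> (A=0 B=9 C=11)
  4. fill(A) -> (A=9 B=9 C=11)
  5. pour(A -> B) -> (A=7 B=11 C=11)
  6. pour(B -> C) -> (A=7 B=10 C=12)
  7. empty(C) -> (A=7 B=10 C=0)
Reached target in 7 moves.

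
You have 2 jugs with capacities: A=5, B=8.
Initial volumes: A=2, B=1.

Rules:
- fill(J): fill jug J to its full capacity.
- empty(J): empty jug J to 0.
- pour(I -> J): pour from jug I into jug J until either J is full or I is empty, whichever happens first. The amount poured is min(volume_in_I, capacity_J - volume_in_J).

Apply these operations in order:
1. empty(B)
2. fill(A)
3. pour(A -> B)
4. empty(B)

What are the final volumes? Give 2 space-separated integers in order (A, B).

Step 1: empty(B) -> (A=2 B=0)
Step 2: fill(A) -> (A=5 B=0)
Step 3: pour(A -> B) -> (A=0 B=5)
Step 4: empty(B) -> (A=0 B=0)

Answer: 0 0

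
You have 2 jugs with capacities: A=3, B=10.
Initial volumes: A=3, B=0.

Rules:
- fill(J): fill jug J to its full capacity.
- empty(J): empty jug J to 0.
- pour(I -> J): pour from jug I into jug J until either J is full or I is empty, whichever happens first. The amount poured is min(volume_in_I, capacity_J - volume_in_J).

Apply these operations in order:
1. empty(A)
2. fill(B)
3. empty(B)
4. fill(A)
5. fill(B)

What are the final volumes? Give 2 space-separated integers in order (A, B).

Answer: 3 10

Derivation:
Step 1: empty(A) -> (A=0 B=0)
Step 2: fill(B) -> (A=0 B=10)
Step 3: empty(B) -> (A=0 B=0)
Step 4: fill(A) -> (A=3 B=0)
Step 5: fill(B) -> (A=3 B=10)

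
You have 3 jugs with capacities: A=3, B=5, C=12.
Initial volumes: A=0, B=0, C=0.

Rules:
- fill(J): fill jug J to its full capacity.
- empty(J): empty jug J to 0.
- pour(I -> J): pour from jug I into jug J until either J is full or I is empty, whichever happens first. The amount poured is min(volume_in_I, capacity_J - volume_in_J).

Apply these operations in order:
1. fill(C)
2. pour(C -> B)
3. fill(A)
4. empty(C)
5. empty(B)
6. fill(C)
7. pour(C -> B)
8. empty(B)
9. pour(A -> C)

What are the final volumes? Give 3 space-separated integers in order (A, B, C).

Answer: 0 0 10

Derivation:
Step 1: fill(C) -> (A=0 B=0 C=12)
Step 2: pour(C -> B) -> (A=0 B=5 C=7)
Step 3: fill(A) -> (A=3 B=5 C=7)
Step 4: empty(C) -> (A=3 B=5 C=0)
Step 5: empty(B) -> (A=3 B=0 C=0)
Step 6: fill(C) -> (A=3 B=0 C=12)
Step 7: pour(C -> B) -> (A=3 B=5 C=7)
Step 8: empty(B) -> (A=3 B=0 C=7)
Step 9: pour(A -> C) -> (A=0 B=0 C=10)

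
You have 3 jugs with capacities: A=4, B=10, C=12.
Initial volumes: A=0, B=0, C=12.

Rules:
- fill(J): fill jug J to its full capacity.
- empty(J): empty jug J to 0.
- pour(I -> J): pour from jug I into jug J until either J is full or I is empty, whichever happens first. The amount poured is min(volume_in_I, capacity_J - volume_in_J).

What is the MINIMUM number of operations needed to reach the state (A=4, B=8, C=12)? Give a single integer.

Answer: 3

Derivation:
BFS from (A=0, B=0, C=12). One shortest path:
  1. pour(C -> A) -> (A=4 B=0 C=8)
  2. pour(C -> B) -> (A=4 B=8 C=0)
  3. fill(C) -> (A=4 B=8 C=12)
Reached target in 3 moves.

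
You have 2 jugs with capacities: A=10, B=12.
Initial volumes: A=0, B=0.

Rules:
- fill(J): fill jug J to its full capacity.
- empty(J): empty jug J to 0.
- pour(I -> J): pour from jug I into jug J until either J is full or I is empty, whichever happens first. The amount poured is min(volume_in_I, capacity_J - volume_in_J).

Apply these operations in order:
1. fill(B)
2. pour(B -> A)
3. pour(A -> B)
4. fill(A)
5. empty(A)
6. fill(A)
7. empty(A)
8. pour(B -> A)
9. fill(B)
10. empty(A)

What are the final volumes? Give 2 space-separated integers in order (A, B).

Step 1: fill(B) -> (A=0 B=12)
Step 2: pour(B -> A) -> (A=10 B=2)
Step 3: pour(A -> B) -> (A=0 B=12)
Step 4: fill(A) -> (A=10 B=12)
Step 5: empty(A) -> (A=0 B=12)
Step 6: fill(A) -> (A=10 B=12)
Step 7: empty(A) -> (A=0 B=12)
Step 8: pour(B -> A) -> (A=10 B=2)
Step 9: fill(B) -> (A=10 B=12)
Step 10: empty(A) -> (A=0 B=12)

Answer: 0 12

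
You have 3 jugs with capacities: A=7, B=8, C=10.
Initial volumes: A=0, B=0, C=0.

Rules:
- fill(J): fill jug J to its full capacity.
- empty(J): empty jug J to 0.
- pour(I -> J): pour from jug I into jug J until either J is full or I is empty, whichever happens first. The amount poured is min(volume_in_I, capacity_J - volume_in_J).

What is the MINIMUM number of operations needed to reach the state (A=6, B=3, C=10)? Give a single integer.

Answer: 8

Derivation:
BFS from (A=0, B=0, C=0). One shortest path:
  1. fill(A) -> (A=7 B=0 C=0)
  2. fill(C) -> (A=7 B=0 C=10)
  3. pour(A -> B) -> (A=0 B=7 C=10)
  4. pour(C -> A) -> (A=7 B=7 C=3)
  5. pour(A -> B) -> (A=6 B=8 C=3)
  6. empty(B) -> (A=6 B=0 C=3)
  7. pour(C -> B) -> (A=6 B=3 C=0)
  8. fill(C) -> (A=6 B=3 C=10)
Reached target in 8 moves.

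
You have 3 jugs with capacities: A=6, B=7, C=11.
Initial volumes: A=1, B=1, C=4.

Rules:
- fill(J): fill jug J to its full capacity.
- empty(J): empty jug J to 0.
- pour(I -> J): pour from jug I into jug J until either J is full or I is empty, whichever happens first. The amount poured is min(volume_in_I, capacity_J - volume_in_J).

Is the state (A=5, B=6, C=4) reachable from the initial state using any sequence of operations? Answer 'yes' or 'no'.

Answer: no

Derivation:
BFS explored all 373 reachable states.
Reachable set includes: (0,0,0), (0,0,1), (0,0,2), (0,0,3), (0,0,4), (0,0,5), (0,0,6), (0,0,7), (0,0,8), (0,0,9), (0,0,10), (0,0,11) ...
Target (A=5, B=6, C=4) not in reachable set → no.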